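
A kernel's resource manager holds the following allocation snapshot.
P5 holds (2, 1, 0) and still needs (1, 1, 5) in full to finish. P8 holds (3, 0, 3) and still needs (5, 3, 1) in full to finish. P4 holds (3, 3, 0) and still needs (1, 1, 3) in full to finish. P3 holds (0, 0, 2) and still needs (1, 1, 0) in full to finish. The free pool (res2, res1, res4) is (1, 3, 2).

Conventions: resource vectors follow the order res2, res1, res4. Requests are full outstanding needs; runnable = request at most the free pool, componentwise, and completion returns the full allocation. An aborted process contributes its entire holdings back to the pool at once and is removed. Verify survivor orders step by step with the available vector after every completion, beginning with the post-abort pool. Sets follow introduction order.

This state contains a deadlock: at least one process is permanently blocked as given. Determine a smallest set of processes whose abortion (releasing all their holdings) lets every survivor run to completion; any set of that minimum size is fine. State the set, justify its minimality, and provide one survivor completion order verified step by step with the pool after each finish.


The answer: abort P8.
Key observation: aborting P8 returns (3, 0, 3), and P5 — hopeless before — runs at step 3 with the returned capacity in the pool.
No smaller set exists: with zero aborts the deadlock remains.
Survivors finish in the order: P4, P3, P5. Check, step by step (pool after the aborts first):
  pool = (4, 3, 5)
  run P4 (needs (1, 1, 3), free (4, 3, 5)); after release of (3, 3, 0) the pool is (7, 6, 5)
  run P3 (needs (1, 1, 0), free (7, 6, 5)); after release of (0, 0, 2) the pool is (7, 6, 7)
  run P5 (needs (1, 1, 5), free (7, 6, 7)); after release of (2, 1, 0) the pool is (9, 7, 7)


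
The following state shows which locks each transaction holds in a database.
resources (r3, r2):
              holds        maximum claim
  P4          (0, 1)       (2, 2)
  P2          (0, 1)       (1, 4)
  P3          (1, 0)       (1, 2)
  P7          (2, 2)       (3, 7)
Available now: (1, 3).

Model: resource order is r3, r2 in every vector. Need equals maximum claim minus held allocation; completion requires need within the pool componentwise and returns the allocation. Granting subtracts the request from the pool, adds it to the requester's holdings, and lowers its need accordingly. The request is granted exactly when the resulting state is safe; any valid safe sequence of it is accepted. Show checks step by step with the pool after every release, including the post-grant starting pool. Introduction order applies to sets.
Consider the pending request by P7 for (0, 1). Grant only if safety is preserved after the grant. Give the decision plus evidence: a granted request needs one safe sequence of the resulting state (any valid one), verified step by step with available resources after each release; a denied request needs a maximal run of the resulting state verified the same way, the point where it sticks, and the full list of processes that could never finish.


GRANT. The post-grant state is safe; one safe sequence: P3, P4, P2, P7.
Key observation: even at the reduced pool (1, 2), P3 fits immediately, so safety survives the grant.
Verifying the post-grant state step by step:
  pool = (1, 2)
  P3 needs (0, 2) <= (1, 2) -> finishes; pool += (1, 0) = (2, 2)
  P4 needs (2, 1) <= (2, 2) -> finishes; pool += (0, 1) = (2, 3)
  P2 needs (1, 3) <= (2, 3) -> finishes; pool += (0, 1) = (2, 4)
  P7 needs (1, 4) <= (2, 4) -> finishes; pool += (2, 3) = (4, 7)


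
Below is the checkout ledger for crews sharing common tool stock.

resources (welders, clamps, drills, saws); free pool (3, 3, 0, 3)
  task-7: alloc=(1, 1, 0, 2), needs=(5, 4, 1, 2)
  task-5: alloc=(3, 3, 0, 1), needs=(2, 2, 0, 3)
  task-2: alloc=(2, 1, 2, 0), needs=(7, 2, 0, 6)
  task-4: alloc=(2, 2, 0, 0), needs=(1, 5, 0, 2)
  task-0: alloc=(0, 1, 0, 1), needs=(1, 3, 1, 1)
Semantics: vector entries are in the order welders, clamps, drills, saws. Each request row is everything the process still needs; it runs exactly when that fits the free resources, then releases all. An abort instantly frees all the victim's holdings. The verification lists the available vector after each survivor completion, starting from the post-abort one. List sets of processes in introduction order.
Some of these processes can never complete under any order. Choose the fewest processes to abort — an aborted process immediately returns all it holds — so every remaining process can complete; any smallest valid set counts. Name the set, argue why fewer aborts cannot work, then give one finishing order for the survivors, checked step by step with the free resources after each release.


Minimum abort set: task-7.
Key observation: no ordering could ever have run task-2 before the abort of task-7; with (1, 1, 0, 2) back in the pool it fits at step 2.
No smaller set exists: with zero aborts the deadlock remains.
The survivors complete as task-5, task-2, task-4, task-0. Step-by-step check (starting from the post-abort pool):
  pool = (4, 4, 0, 5)
  run task-5 (needs (2, 2, 0, 3), free (4, 4, 0, 5)); after release of (3, 3, 0, 1) the pool is (7, 7, 0, 6)
  run task-2 (needs (7, 2, 0, 6), free (7, 7, 0, 6)); after release of (2, 1, 2, 0) the pool is (9, 8, 2, 6)
  run task-4 (needs (1, 5, 0, 2), free (9, 8, 2, 6)); after release of (2, 2, 0, 0) the pool is (11, 10, 2, 6)
  run task-0 (needs (1, 3, 1, 1), free (11, 10, 2, 6)); after release of (0, 1, 0, 1) the pool is (11, 11, 2, 7)


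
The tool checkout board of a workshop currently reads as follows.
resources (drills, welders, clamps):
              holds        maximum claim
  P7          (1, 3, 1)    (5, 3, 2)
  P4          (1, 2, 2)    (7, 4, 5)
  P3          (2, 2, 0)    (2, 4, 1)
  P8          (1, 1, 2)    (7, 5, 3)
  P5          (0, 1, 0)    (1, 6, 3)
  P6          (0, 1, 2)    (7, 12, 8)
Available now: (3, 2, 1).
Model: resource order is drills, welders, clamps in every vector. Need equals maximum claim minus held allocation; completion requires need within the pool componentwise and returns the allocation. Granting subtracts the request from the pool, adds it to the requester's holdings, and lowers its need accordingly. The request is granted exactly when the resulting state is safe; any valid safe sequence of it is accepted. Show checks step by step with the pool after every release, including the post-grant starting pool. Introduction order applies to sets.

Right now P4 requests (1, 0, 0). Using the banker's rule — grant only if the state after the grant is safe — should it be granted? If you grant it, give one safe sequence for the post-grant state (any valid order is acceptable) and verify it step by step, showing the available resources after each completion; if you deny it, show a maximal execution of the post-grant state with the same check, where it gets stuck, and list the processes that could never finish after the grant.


DENY: after the grant no complete ordering would exist.
Key observation: after P3, P7 the pool peaks at (5, 7, 2), and each blocked process is short somewhere: P4 on clamps; P8 on drills; P5 on clamps; P6 on drills, welders, clamps.
Pretend the grant happened; the run P3, P7 goes as far as possible. Check, step by step:
  pool = (2, 2, 1)
  P3 needs (0, 2, 1) <= (2, 2, 1) -> finishes; pool += (2, 2, 0) = (4, 4, 1)
  P7 needs (4, 0, 1) <= (4, 4, 1) -> finishes; pool += (1, 3, 1) = (5, 7, 2)
  blocked: P4 wants (5, 2, 3), pool (5, 7, 2) — not enough clamps
  blocked: P8 wants (6, 4, 1), pool (5, 7, 2) — not enough drills
  blocked: P5 wants (1, 5, 3), pool (5, 7, 2) — not enough clamps
  blocked: P6 wants (7, 11, 6), pool (5, 7, 2) — not enough drills, welders and clamps
Post-grant, the permanently blocked set is P4, P8, P5 and P6.


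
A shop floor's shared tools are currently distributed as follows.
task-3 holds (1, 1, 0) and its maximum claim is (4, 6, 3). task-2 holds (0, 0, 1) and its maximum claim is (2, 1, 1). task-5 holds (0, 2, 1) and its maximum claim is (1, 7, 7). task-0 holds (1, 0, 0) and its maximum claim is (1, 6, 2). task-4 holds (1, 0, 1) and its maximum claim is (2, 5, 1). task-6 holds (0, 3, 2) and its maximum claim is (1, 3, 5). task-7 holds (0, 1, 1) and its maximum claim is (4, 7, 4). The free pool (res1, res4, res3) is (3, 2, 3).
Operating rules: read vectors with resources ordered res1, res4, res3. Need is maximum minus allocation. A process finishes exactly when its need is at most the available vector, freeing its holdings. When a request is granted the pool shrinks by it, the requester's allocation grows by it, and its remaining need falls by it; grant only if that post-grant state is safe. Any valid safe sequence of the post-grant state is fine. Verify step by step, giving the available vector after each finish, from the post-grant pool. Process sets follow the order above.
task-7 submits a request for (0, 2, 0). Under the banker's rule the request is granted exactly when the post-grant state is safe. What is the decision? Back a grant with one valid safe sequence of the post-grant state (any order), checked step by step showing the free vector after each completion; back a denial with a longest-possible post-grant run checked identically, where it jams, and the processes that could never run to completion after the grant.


DENY — the pretend-granted state is unsafe.
Key observation: the pool after task-6, task-2 is (3, 3, 6); every surviving request exceeds it in res4, so progress ends there.
Pretend the grant happened; the run task-6, task-2 goes as far as possible. Check, step by step:
  pool = (3, 0, 3)
  task-6: need (1, 0, 3) fits (3, 0, 3); releases (0, 3, 2), pool now (3, 3, 5)
  task-2: need (2, 1, 0) fits (3, 3, 5); releases (0, 0, 1), pool now (3, 3, 6)
  task-3 cannot run: need (3, 5, 3) vs free (3, 3, 6) (insufficient res4)
  task-5 cannot run: need (1, 5, 6) vs free (3, 3, 6) (insufficient res4)
  task-0 cannot run: need (0, 6, 2) vs free (3, 3, 6) (insufficient res4)
  task-4 cannot run: need (1, 5, 0) vs free (3, 3, 6) (insufficient res4)
  task-7 cannot run: need (4, 4, 3) vs free (3, 3, 6) (insufficient res1 and res4)
Processes that could never finish after the grant: task-3, task-5, task-0, task-4 and task-7.


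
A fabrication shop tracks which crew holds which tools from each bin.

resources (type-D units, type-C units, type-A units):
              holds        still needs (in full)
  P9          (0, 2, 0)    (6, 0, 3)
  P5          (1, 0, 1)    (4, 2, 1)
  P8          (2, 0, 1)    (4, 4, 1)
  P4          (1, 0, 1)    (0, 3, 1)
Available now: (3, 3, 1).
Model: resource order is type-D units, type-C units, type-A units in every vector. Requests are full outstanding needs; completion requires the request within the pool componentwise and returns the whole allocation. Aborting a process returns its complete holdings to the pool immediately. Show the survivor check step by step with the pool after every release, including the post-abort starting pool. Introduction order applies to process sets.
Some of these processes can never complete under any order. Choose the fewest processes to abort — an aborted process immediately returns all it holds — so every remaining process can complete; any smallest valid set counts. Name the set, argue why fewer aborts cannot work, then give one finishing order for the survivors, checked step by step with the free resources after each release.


Minimum abort set: P9.
Key observation: the returned (0, 2, 0) from P9 is what brings P8 — unrunnable before, under any order — into play at step 3.
No smaller set exists: with zero aborts the deadlock remains.
The survivors complete as P4, P5, P8. Step-by-step check (starting from the post-abort pool):
  pool = (3, 5, 1)
  P4: need (0, 3, 1) fits (3, 5, 1); releases (1, 0, 1), pool now (4, 5, 2)
  P5: need (4, 2, 1) fits (4, 5, 2); releases (1, 0, 1), pool now (5, 5, 3)
  P8: need (4, 4, 1) fits (5, 5, 3); releases (2, 0, 1), pool now (7, 5, 4)


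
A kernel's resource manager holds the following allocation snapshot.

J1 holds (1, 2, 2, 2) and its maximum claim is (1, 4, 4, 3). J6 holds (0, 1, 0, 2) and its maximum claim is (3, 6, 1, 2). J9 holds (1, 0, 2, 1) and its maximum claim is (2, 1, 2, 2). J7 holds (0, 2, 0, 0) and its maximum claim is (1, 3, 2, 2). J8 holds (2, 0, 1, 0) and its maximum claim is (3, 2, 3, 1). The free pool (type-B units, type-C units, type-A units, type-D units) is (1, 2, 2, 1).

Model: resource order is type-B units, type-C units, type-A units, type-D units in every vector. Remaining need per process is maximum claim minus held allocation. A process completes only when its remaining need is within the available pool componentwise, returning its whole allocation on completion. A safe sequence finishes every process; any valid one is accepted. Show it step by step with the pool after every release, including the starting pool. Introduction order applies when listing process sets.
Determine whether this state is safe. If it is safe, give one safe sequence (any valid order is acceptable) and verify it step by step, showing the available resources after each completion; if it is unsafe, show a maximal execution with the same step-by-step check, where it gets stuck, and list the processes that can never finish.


SAFE, for example via the order J1, J8, J7, J9, J6.
Key observation: the first exact fit in this order is J1 — it needs (0, 2, 2, 1) with (1, 2, 2, 1) free, meeting a requested resource to the last unit.
Step-by-step check:
  pool = (1, 2, 2, 1)
  J1 needs (0, 2, 2, 1) <= (1, 2, 2, 1) -> finishes; pool += (1, 2, 2, 2) = (2, 4, 4, 3)
  J8 needs (1, 2, 2, 1) <= (2, 4, 4, 3) -> finishes; pool += (2, 0, 1, 0) = (4, 4, 5, 3)
  J7 needs (1, 1, 2, 2) <= (4, 4, 5, 3) -> finishes; pool += (0, 2, 0, 0) = (4, 6, 5, 3)
  J9 needs (1, 1, 0, 1) <= (4, 6, 5, 3) -> finishes; pool += (1, 0, 2, 1) = (5, 6, 7, 4)
  J6 needs (3, 5, 1, 0) <= (5, 6, 7, 4) -> finishes; pool += (0, 1, 0, 2) = (5, 7, 7, 6)


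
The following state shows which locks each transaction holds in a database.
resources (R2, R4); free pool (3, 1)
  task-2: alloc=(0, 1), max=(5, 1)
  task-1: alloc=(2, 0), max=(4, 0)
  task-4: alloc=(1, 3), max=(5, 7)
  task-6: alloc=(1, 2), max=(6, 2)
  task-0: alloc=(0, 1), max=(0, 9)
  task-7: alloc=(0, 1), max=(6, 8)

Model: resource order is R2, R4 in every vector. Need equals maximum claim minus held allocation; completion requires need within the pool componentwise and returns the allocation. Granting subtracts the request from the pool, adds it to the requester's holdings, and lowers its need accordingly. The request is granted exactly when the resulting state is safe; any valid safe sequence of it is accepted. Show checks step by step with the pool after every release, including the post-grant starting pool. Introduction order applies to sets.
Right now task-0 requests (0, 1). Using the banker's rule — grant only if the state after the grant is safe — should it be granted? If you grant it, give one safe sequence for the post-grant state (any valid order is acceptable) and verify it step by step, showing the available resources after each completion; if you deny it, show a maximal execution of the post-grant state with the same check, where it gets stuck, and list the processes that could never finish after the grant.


DENY: after the grant no complete ordering would exist.
Key observation: even finishing task-1, task-6, task-2 leaves just (6, 3) free — too little R4 for any of the remaining processes.
On the post-grant state, task-1, task-6, task-2 is a maximal run — nothing extends it. Step-by-step check:
  pool = (3, 0)
  task-1: need (2, 0) fits (3, 0); releases (2, 0), pool now (5, 0)
  task-6: need (5, 0) fits (5, 0); releases (1, 2), pool now (6, 2)
  task-2: need (5, 0) fits (6, 2); releases (0, 1), pool now (6, 3)
  blocked: task-4 wants (4, 4), pool (6, 3) — not enough R4
  blocked: task-0 wants (0, 7), pool (6, 3) — not enough R4
  blocked: task-7 wants (6, 7), pool (6, 3) — not enough R4
Processes that could never finish after the grant: task-4, task-0 and task-7.


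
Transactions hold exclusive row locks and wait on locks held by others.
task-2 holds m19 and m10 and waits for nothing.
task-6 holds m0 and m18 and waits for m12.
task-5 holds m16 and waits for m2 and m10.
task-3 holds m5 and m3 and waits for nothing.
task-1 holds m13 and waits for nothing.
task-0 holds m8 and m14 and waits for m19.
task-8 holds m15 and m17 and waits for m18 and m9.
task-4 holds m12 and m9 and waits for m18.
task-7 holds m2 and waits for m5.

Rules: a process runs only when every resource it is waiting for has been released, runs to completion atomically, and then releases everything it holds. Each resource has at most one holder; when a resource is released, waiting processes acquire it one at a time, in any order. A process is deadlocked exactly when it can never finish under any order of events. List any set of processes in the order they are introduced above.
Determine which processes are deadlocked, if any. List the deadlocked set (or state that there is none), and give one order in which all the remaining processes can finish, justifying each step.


Deadlocked set: task-6, task-8 and task-4.
Key observation: task-6 -> task-4 -> task-6 is a circular wait — nothing in it can go first; task-8 waits into the deadlock from upstream.
One completion order for the rest: task-3, task-1, task-7, task-2, task-0, task-5.
Verifying each step:
  task-3 waits on nothing -> runs at once and releases m5 and m3
  task-1 waits on nothing -> runs at once and releases m13
  run task-7 (all its waits — m5 — are resolved); releases m2
  task-2 waits on nothing -> runs at once and releases m19 and m10
  run task-0 (all its waits — m19 — are resolved); releases m8 and m14
  run task-5 (all its waits — m2 and m10 — are resolved); releases m16


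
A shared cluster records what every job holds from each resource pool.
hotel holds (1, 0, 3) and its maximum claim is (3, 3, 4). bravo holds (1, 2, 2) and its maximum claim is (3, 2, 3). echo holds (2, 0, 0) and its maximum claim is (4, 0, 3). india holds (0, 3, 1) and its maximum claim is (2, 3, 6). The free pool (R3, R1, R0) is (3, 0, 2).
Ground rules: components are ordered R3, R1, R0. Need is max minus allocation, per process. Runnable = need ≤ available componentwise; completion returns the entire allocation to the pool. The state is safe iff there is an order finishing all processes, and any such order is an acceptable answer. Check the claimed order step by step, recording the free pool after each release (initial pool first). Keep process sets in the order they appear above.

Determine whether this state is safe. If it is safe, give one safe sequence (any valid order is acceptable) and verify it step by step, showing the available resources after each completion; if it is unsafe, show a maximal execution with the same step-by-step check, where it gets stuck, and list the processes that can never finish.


The state is UNSAFE.
Key observation: after bravo, echo the pool peaks at (6, 2, 4), and each blocked process is short somewhere: hotel on R1; india on R0.
A maximal execution: bravo, echo — then nothing else fits. Step-by-step check:
  pool = (3, 0, 2)
  bravo needs (2, 0, 1) <= (3, 0, 2) -> finishes; pool += (1, 2, 2) = (4, 2, 4)
  echo needs (2, 0, 3) <= (4, 2, 4) -> finishes; pool += (2, 0, 0) = (6, 2, 4)
  hotel cannot run: need (2, 3, 1) vs free (6, 2, 4) (insufficient R1)
  india cannot run: need (2, 0, 5) vs free (6, 2, 4) (insufficient R0)
Processes that can never finish: hotel and india.


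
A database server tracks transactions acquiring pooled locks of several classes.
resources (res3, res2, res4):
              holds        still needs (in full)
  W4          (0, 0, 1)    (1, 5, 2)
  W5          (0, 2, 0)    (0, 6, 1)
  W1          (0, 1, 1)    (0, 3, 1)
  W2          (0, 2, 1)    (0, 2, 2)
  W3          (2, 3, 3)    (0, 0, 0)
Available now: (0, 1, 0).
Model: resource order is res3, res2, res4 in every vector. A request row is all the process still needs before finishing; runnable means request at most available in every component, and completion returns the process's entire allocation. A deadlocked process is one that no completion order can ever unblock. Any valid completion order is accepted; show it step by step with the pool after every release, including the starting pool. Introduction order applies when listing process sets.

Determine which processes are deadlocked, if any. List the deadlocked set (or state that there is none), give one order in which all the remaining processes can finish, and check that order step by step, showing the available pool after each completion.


The deadlocked set is empty.
Key observation: no deadlock: W3 fits now, and the freed resources carry the rest through.
One completion order for the rest: W3, W2, W5, W1, W4. Walking it through:
  pool = (0, 1, 0)
  W3: need (0, 0, 0) fits (0, 1, 0); releases (2, 3, 3), pool now (2, 4, 3)
  W2: need (0, 2, 2) fits (2, 4, 3); releases (0, 2, 1), pool now (2, 6, 4)
  W5: need (0, 6, 1) fits (2, 6, 4); releases (0, 2, 0), pool now (2, 8, 4)
  W1: need (0, 3, 1) fits (2, 8, 4); releases (0, 1, 1), pool now (2, 9, 5)
  W4: need (1, 5, 2) fits (2, 9, 5); releases (0, 0, 1), pool now (2, 9, 6)


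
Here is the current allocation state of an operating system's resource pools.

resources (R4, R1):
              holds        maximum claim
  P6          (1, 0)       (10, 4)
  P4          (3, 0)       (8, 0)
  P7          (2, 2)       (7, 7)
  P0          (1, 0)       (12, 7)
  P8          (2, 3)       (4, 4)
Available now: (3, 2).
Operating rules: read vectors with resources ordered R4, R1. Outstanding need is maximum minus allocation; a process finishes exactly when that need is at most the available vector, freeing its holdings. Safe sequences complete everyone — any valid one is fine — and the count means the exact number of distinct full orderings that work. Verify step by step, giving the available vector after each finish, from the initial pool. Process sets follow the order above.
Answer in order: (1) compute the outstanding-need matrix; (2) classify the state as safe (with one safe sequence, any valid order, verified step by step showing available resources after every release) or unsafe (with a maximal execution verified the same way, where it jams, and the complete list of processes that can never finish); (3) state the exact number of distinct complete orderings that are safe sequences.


(1) Need matrix, components ordered R4, R1:
  P6: (9, 4)
  P4: (5, 0)
  P7: (5, 5)
  P0: (11, 7)
  P8: (2, 1)
(2) The state is SAFE; one workable sequence: P8, P7, P4, P6, P0.
Key observation: the order's first zero-slack moment is P7 ((5, 5) needed, (5, 5) free — a requested resource with nothing to spare).
Check, step by step:
  pool = (3, 2)
  P8: need (2, 1) fits (3, 2); releases (2, 3), pool now (5, 5)
  P7: need (5, 5) fits (5, 5); releases (2, 2), pool now (7, 7)
  P4: need (5, 0) fits (7, 7); releases (3, 0), pool now (10, 7)
  P6: need (9, 4) fits (10, 7); releases (1, 0), pool now (11, 7)
  P0: need (11, 7) fits (11, 7); releases (1, 0), pool now (12, 7)
(3) Precisely 2 of the possible complete orderings are safe sequences.


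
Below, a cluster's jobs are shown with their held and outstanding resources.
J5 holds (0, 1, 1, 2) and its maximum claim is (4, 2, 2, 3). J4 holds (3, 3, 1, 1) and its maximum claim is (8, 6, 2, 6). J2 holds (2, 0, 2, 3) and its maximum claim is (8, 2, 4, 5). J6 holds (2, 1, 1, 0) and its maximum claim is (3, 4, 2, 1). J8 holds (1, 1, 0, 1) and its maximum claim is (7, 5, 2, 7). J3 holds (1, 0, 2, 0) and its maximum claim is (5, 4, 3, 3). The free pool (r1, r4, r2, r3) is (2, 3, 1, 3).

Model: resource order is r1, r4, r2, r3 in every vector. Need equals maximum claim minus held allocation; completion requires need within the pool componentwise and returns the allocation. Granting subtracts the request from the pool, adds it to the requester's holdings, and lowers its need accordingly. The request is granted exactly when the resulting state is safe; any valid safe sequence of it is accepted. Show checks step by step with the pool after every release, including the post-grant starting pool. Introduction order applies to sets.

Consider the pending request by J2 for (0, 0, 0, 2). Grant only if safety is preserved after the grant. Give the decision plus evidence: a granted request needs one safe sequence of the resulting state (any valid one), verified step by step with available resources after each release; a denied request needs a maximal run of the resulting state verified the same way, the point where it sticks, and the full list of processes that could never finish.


DENY. Granting would leave the state unsafe.
Key observation: after J6, J5, J3 the pool peaks at (5, 5, 5, 3), and each blocked process is short somewhere: J4 on r3; J2 on r1; J8 on r1, r3.
On the post-grant state, J6, J5, J3 is a maximal run — nothing extends it. Step-by-step check:
  pool = (2, 3, 1, 1)
  run J6 (needs (1, 3, 1, 1), free (2, 3, 1, 1)); after release of (2, 1, 1, 0) the pool is (4, 4, 2, 1)
  run J5 (needs (4, 1, 1, 1), free (4, 4, 2, 1)); after release of (0, 1, 1, 2) the pool is (4, 5, 3, 3)
  run J3 (needs (4, 4, 1, 3), free (4, 5, 3, 3)); after release of (1, 0, 2, 0) the pool is (5, 5, 5, 3)
  J4 cannot run: need (5, 3, 1, 5) vs free (5, 5, 5, 3) (insufficient r3)
  J2 cannot run: need (6, 2, 2, 0) vs free (5, 5, 5, 3) (insufficient r1)
  J8 cannot run: need (6, 4, 2, 6) vs free (5, 5, 5, 3) (insufficient r1 and r3)
Post-grant, the permanently blocked set is J4, J2 and J8.


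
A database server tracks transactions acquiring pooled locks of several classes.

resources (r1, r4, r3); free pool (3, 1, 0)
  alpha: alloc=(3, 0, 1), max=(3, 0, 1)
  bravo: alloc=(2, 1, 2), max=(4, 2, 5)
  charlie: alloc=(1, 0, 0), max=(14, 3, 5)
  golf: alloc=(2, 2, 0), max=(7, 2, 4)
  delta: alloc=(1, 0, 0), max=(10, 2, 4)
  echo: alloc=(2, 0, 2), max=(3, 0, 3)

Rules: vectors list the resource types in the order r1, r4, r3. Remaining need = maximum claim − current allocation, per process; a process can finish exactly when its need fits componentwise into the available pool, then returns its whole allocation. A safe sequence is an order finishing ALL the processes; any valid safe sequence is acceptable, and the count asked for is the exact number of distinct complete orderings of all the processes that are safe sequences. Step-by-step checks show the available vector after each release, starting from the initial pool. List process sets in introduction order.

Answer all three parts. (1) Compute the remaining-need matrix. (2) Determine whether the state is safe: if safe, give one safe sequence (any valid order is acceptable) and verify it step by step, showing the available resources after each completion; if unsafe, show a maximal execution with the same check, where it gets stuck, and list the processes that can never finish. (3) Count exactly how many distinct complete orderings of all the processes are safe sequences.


(1) Remaining need (order r1, r4, r3):
  alpha: (0, 0, 0)
  bravo: (2, 1, 3)
  charlie: (13, 3, 5)
  golf: (5, 0, 4)
  delta: (9, 2, 4)
  echo: (1, 0, 1)
(2) SAFE. One safe sequence: alpha, echo, bravo, delta, golf, charlie.
Key observation: echo marks the first exact bind of the order: its need (1, 0, 1) fits the free (6, 1, 1) with zero slack on a requested resource.
Check, step by step:
  pool = (3, 1, 0)
  run alpha (needs (0, 0, 0), free (3, 1, 0)); after release of (3, 0, 1) the pool is (6, 1, 1)
  run echo (needs (1, 0, 1), free (6, 1, 1)); after release of (2, 0, 2) the pool is (8, 1, 3)
  run bravo (needs (2, 1, 3), free (8, 1, 3)); after release of (2, 1, 2) the pool is (10, 2, 5)
  run delta (needs (9, 2, 4), free (10, 2, 5)); after release of (1, 0, 0) the pool is (11, 2, 5)
  run golf (needs (5, 0, 4), free (11, 2, 5)); after release of (2, 2, 0) the pool is (13, 4, 5)
  run charlie (needs (13, 3, 5), free (13, 4, 5)); after release of (1, 0, 0) the pool is (14, 4, 5)
(3) Precisely 2 of the possible complete orderings are safe sequences.


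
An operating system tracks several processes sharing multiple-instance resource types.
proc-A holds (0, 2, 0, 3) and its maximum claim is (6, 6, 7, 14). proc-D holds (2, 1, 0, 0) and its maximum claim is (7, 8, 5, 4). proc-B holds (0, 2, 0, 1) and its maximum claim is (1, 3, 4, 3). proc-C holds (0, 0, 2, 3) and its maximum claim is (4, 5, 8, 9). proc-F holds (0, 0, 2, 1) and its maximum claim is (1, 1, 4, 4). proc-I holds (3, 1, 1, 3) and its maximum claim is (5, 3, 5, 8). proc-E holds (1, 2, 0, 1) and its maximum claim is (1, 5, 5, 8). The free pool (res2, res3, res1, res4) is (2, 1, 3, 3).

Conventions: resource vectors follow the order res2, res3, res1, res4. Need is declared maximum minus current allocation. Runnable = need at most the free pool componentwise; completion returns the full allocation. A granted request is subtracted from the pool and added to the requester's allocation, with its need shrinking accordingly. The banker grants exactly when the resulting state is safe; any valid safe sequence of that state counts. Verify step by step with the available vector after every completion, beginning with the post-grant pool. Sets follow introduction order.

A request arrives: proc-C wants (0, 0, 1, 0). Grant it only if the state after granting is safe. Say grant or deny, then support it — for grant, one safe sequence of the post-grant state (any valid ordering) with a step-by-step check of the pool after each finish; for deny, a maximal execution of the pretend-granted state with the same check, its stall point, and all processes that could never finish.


GRANT — the state after the grant stays safe, e.g. via proc-F, proc-B, proc-I, proc-E, proc-C, proc-A, proc-D.
Key observation: the transfer keeps a workable pool ((2, 1, 2, 3)); proc-F starts the safe sequence.
Verifying the post-grant state step by step:
  pool = (2, 1, 2, 3)
  run proc-F (needs (1, 1, 2, 3), free (2, 1, 2, 3)); after release of (0, 0, 2, 1) the pool is (2, 1, 4, 4)
  run proc-B (needs (1, 1, 4, 2), free (2, 1, 4, 4)); after release of (0, 2, 0, 1) the pool is (2, 3, 4, 5)
  run proc-I (needs (2, 2, 4, 5), free (2, 3, 4, 5)); after release of (3, 1, 1, 3) the pool is (5, 4, 5, 8)
  run proc-E (needs (0, 3, 5, 7), free (5, 4, 5, 8)); after release of (1, 2, 0, 1) the pool is (6, 6, 5, 9)
  run proc-C (needs (4, 5, 5, 6), free (6, 6, 5, 9)); after release of (0, 0, 3, 3) the pool is (6, 6, 8, 12)
  run proc-A (needs (6, 4, 7, 11), free (6, 6, 8, 12)); after release of (0, 2, 0, 3) the pool is (6, 8, 8, 15)
  run proc-D (needs (5, 7, 5, 4), free (6, 8, 8, 15)); after release of (2, 1, 0, 0) the pool is (8, 9, 8, 15)


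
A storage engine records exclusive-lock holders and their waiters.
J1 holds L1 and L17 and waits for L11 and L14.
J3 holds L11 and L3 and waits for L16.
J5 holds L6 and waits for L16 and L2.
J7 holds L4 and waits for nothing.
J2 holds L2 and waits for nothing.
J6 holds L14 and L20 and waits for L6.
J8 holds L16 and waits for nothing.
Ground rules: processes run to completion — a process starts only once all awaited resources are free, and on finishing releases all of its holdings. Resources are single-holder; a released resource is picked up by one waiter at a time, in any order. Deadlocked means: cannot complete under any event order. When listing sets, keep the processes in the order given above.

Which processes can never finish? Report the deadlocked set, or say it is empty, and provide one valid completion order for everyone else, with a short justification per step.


The deadlocked set is empty.
Key observation: every chain of waits terminates; starting from the processes that wait on nothing, all the rest unlock in turn.
One completion order for the rest: J8, J2, J7, J3, J5, J6, J1.
Verifying each step:
  J8 waits on nothing -> runs at once and releases L16
  J2 waits on nothing -> runs at once and releases L2
  J7 waits on nothing -> runs at once and releases L4
  J3: everything it awaited (L16) is free; runs, freeing L11 and L3
  J5: everything it awaited (L16 and L2) is free; runs, freeing L6
  J6: everything it awaited (L6) is free; runs, freeing L14 and L20
  J1: everything it awaited (L11 and L14) is free; runs, freeing L1 and L17


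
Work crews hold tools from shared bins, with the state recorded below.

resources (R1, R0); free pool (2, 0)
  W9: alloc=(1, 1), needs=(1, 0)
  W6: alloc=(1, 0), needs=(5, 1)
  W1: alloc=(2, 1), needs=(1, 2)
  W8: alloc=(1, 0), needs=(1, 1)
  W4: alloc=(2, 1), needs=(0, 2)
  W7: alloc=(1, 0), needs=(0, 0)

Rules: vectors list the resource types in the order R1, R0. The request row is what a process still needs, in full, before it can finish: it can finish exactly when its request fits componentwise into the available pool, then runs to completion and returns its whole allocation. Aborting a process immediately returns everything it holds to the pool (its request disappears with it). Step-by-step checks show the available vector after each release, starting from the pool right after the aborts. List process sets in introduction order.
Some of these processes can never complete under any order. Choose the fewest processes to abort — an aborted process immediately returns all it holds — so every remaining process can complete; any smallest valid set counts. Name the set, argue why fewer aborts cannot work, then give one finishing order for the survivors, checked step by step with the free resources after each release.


Minimum abort set: W4.
Key observation: W1 had no path to completion before; after the abort of W4 ((2, 1) returned), step 2 is where it fits.
Minimality: the empty abort set fails — the state is deadlocked as it stands.
Survivors finish in the order: W9, W1, W6, W8, W7. Verifying each step (pool after the aborts first):
  pool = (4, 1)
  run W9 (needs (1, 0), free (4, 1)); after release of (1, 1) the pool is (5, 2)
  run W1 (needs (1, 2), free (5, 2)); after release of (2, 1) the pool is (7, 3)
  run W6 (needs (5, 1), free (7, 3)); after release of (1, 0) the pool is (8, 3)
  run W8 (needs (1, 1), free (8, 3)); after release of (1, 0) the pool is (9, 3)
  run W7 (needs (0, 0), free (9, 3)); after release of (1, 0) the pool is (10, 3)


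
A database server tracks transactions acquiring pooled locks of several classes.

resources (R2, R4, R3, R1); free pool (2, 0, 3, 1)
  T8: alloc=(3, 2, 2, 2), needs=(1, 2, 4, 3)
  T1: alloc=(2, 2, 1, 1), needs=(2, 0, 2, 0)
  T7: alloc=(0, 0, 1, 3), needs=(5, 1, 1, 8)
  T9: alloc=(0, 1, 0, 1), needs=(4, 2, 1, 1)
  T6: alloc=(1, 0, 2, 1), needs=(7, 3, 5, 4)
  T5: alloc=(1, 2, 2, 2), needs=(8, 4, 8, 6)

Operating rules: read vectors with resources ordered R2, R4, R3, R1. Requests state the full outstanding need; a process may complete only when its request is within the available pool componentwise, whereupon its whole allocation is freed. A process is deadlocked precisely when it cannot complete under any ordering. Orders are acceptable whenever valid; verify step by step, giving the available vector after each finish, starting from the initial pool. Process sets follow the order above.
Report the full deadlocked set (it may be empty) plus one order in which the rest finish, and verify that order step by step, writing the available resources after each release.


No process is deadlocked.
Key observation: T1 leads a chain of completions in which each release enables another process.
A valid finishing order for the others: T1, T9, T8, T6, T5, T7. Step-by-step check:
  pool = (2, 0, 3, 1)
  T1 needs (2, 0, 2, 0) <= (2, 0, 3, 1) -> finishes; pool += (2, 2, 1, 1) = (4, 2, 4, 2)
  T9 needs (4, 2, 1, 1) <= (4, 2, 4, 2) -> finishes; pool += (0, 1, 0, 1) = (4, 3, 4, 3)
  T8 needs (1, 2, 4, 3) <= (4, 3, 4, 3) -> finishes; pool += (3, 2, 2, 2) = (7, 5, 6, 5)
  T6 needs (7, 3, 5, 4) <= (7, 5, 6, 5) -> finishes; pool += (1, 0, 2, 1) = (8, 5, 8, 6)
  T5 needs (8, 4, 8, 6) <= (8, 5, 8, 6) -> finishes; pool += (1, 2, 2, 2) = (9, 7, 10, 8)
  T7 needs (5, 1, 1, 8) <= (9, 7, 10, 8) -> finishes; pool += (0, 0, 1, 3) = (9, 7, 11, 11)


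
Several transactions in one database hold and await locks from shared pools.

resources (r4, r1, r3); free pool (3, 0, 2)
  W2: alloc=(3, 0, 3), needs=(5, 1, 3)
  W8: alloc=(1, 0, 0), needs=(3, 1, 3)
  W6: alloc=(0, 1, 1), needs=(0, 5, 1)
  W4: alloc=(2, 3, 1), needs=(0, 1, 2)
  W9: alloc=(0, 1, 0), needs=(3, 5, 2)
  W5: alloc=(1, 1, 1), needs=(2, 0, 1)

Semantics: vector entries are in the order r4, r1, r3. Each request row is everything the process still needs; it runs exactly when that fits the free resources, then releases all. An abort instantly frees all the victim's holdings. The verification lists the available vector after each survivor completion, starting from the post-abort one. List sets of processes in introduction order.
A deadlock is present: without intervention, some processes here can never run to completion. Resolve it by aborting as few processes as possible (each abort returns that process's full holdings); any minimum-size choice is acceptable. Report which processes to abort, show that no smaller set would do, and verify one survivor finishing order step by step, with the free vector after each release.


Abort W6.
Key observation: before aborting W6, W9 was permanently blocked — no order could ever run it; afterwards it completes at step 5.
Why nothing smaller works: aborting no one leaves the state deadlocked as given.
The survivors complete as W5, W8, W4, W2, W9. Verifying each step (starting from the post-abort pool):
  pool = (3, 1, 3)
  W5 needs (2, 0, 1) <= (3, 1, 3) -> finishes; pool += (1, 1, 1) = (4, 2, 4)
  W8 needs (3, 1, 3) <= (4, 2, 4) -> finishes; pool += (1, 0, 0) = (5, 2, 4)
  W4 needs (0, 1, 2) <= (5, 2, 4) -> finishes; pool += (2, 3, 1) = (7, 5, 5)
  W2 needs (5, 1, 3) <= (7, 5, 5) -> finishes; pool += (3, 0, 3) = (10, 5, 8)
  W9 needs (3, 5, 2) <= (10, 5, 8) -> finishes; pool += (0, 1, 0) = (10, 6, 8)


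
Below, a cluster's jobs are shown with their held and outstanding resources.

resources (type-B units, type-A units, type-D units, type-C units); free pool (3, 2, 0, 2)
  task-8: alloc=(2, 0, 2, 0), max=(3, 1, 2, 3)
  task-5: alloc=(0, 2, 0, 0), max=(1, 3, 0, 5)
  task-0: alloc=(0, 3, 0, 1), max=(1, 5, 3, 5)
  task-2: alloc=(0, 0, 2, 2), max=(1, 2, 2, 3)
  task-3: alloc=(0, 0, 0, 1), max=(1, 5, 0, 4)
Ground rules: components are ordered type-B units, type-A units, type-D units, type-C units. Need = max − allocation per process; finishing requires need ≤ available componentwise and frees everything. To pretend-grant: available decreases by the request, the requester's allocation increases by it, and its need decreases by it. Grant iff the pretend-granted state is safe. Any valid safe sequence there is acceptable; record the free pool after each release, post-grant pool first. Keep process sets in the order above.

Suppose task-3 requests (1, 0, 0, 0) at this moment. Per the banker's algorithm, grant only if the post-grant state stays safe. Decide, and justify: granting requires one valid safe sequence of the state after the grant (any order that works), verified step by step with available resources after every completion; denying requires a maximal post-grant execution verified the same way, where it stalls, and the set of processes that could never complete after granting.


GRANT — the state after the grant stays safe, e.g. via task-2, task-8, task-0, task-5, task-3.
Key observation: after the grant the pool drops to (2, 2, 0, 2), which still lets task-2 finish first and unwind the rest.
Check on the post-grant state, step by step:
  pool = (2, 2, 0, 2)
  task-2: need (1, 2, 0, 1) fits (2, 2, 0, 2); releases (0, 0, 2, 2), pool now (2, 2, 2, 4)
  task-8: need (1, 1, 0, 3) fits (2, 2, 2, 4); releases (2, 0, 2, 0), pool now (4, 2, 4, 4)
  task-0: need (1, 2, 3, 4) fits (4, 2, 4, 4); releases (0, 3, 0, 1), pool now (4, 5, 4, 5)
  task-5: need (1, 1, 0, 5) fits (4, 5, 4, 5); releases (0, 2, 0, 0), pool now (4, 7, 4, 5)
  task-3: need (0, 5, 0, 3) fits (4, 7, 4, 5); releases (1, 0, 0, 1), pool now (5, 7, 4, 6)


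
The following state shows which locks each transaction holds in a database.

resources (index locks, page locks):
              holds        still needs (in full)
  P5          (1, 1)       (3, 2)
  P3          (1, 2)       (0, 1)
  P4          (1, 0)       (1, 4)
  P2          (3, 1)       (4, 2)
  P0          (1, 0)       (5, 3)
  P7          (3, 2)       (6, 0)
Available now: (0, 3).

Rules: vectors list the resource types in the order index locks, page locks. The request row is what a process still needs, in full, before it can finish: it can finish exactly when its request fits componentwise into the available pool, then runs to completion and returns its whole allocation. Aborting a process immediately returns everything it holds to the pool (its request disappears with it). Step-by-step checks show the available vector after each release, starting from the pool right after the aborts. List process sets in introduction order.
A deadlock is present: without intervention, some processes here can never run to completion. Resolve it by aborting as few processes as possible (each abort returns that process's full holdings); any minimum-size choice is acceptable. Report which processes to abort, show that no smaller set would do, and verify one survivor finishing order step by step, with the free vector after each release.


Abort P0.
Key observation: the returned (1, 0) from P0 is what brings P5 — unrunnable before, under any order — into play at step 3.
Why nothing smaller works: aborting no one leaves the state deadlocked as given.
Survivors finish in the order: P3, P4, P5, P2, P7. Check, step by step (pool after the aborts first):
  pool = (1, 3)
  run P3 (needs (0, 1), free (1, 3)); after release of (1, 2) the pool is (2, 5)
  run P4 (needs (1, 4), free (2, 5)); after release of (1, 0) the pool is (3, 5)
  run P5 (needs (3, 2), free (3, 5)); after release of (1, 1) the pool is (4, 6)
  run P2 (needs (4, 2), free (4, 6)); after release of (3, 1) the pool is (7, 7)
  run P7 (needs (6, 0), free (7, 7)); after release of (3, 2) the pool is (10, 9)
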